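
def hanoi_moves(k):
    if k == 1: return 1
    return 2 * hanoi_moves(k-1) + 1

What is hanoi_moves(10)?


hanoi_moves(10) = 2 * hanoi_moves(9) + 1
hanoi_moves(9) = 2 * hanoi_moves(8) + 1
hanoi_moves(8) = 2 * hanoi_moves(7) + 1
hanoi_moves(7) = 2 * hanoi_moves(6) + 1
hanoi_moves(6) = 2 * hanoi_moves(5) + 1
hanoi_moves(5) = 2 * hanoi_moves(4) + 1
hanoi_moves(4) = 2 * hanoi_moves(3) + 1
hanoi_moves(3) = 2 * hanoi_moves(2) + 1
hanoi_moves(2) = 2 * hanoi_moves(1) + 1
hanoi_moves(1) = 1  (base case)
hanoi_moves(2) = 2 * 1 + 1 = 3
hanoi_moves(3) = 2 * 3 + 1 = 7
hanoi_moves(4) = 2 * 7 + 1 = 15
hanoi_moves(5) = 2 * 15 + 1 = 31
hanoi_moves(6) = 2 * 31 + 1 = 63
hanoi_moves(7) = 2 * 63 + 1 = 127
hanoi_moves(8) = 2 * 127 + 1 = 255
hanoi_moves(9) = 2 * 255 + 1 = 511
hanoi_moves(10) = 2 * 511 + 1 = 1023

1023


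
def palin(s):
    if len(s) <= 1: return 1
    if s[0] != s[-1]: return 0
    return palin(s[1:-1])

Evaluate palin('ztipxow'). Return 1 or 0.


palin('ztipxow'): s[0]='z' != s[-1]='w' -> return 0
Result: 0 (not a palindrome)

0


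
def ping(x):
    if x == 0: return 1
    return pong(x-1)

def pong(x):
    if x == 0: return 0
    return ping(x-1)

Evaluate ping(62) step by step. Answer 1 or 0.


ping(62) = pong(61)
pong(61) = ping(60)
ping(60) = pong(59)
pong(59) = ping(58)
ping(58) = pong(57)
pong(57) = ping(56)
ping(56) = pong(55)
pong(55) = ping(54)
ping(54) = pong(53)
pong(53) = ping(52)
ping(52) = pong(51)
pong(51) = ping(50)
ping(50) = pong(49)
pong(49) = ping(48)
ping(48) = pong(47)
pong(47) = ping(46)
ping(46) = pong(45)
pong(45) = ping(44)
ping(44) = pong(43)
pong(43) = ping(42)
ping(42) = pong(41)
pong(41) = ping(40)
ping(40) = pong(39)
pong(39) = ping(38)
ping(38) = pong(37)
pong(37) = ping(36)
ping(36) = pong(35)
pong(35) = ping(34)
ping(34) = pong(33)
pong(33) = ping(32)
ping(32) = pong(31)
pong(31) = ping(30)
ping(30) = pong(29)
pong(29) = ping(28)
ping(28) = pong(27)
pong(27) = ping(26)
ping(26) = pong(25)
pong(25) = ping(24)
ping(24) = pong(23)
pong(23) = ping(22)
ping(22) = pong(21)
pong(21) = ping(20)
ping(20) = pong(19)
pong(19) = ping(18)
ping(18) = pong(17)
pong(17) = ping(16)
ping(16) = pong(15)
pong(15) = ping(14)
ping(14) = pong(13)
pong(13) = ping(12)
ping(12) = pong(11)
pong(11) = ping(10)
ping(10) = pong(9)
pong(9) = ping(8)
ping(8) = pong(7)
pong(7) = ping(6)
ping(6) = pong(5)
pong(5) = ping(4)
ping(4) = pong(3)
pong(3) = ping(2)
ping(2) = pong(1)
pong(1) = ping(0)
ping(0) = 1  (base case)
Result: 1

1


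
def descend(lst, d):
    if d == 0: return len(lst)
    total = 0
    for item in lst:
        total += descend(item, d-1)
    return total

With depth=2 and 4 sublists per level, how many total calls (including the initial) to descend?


At depth 0 (root): 1 call
At depth 1: each of 1 parents calls descend on 4 children = 4 calls
At depth 2: each of 4 parents calls descend on 4 children = 16 calls
Total: 1 + 4 + 16 = 21

21


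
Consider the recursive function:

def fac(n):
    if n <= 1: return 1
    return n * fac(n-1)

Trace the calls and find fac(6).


fac(6)
= 6 * fac(5)
= 6 * 5 * fac(4)
= 6 * 5 * 4 * fac(3)
= 6 * 5 * 4 * 3 * fac(2)
= 6 * 5 * 4 * 3 * 2 * fac(1)
= 6 * 5 * 4 * 3 * 2 * 1
= 720

720


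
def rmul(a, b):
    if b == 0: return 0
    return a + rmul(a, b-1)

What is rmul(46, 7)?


rmul(46, 7) = 46 + rmul(46, 6)
rmul(46, 6) = 46 + rmul(46, 5)
rmul(46, 5) = 46 + rmul(46, 4)
rmul(46, 4) = 46 + rmul(46, 3)
rmul(46, 3) = 46 + rmul(46, 2)
rmul(46, 2) = 46 + rmul(46, 1)
rmul(46, 1) = 46 + rmul(46, 0)
rmul(46, 0) = 0  (base case)
Total: 46 + 46 + 46 + 46 + 46 + 46 + 46 + 0 = 322

322


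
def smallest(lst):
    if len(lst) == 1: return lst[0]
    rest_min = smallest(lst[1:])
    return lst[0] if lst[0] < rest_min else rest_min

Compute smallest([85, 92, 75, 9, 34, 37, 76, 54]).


smallest([85, 92, 75, 9, 34, 37, 76, 54]): compare 85 with smallest([92, 75, 9, 34, 37, 76, 54])
smallest([92, 75, 9, 34, 37, 76, 54]): compare 92 with smallest([75, 9, 34, 37, 76, 54])
smallest([75, 9, 34, 37, 76, 54]): compare 75 with smallest([9, 34, 37, 76, 54])
smallest([9, 34, 37, 76, 54]): compare 9 with smallest([34, 37, 76, 54])
smallest([34, 37, 76, 54]): compare 34 with smallest([37, 76, 54])
smallest([37, 76, 54]): compare 37 with smallest([76, 54])
smallest([76, 54]): compare 76 with smallest([54])
smallest([54]) = 54  (base case)
Compare 76 with 54 -> 54
Compare 37 with 54 -> 37
Compare 34 with 37 -> 34
Compare 9 with 34 -> 9
Compare 75 with 9 -> 9
Compare 92 with 9 -> 9
Compare 85 with 9 -> 9

9


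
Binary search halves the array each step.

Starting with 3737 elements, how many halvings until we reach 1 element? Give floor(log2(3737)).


3737 / 2 = 1868
1868 / 2 = 934
934 / 2 = 467
467 / 2 = 233
233 / 2 = 116
116 / 2 = 58
58 / 2 = 29
29 / 2 = 14
14 / 2 = 7
7 / 2 = 3
3 / 2 = 1
Reached 1 after 11 halvings

11


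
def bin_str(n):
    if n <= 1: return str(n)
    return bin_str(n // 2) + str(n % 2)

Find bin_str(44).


bin_str(44) = bin_str(22) + '0'
bin_str(22) = bin_str(11) + '0'
bin_str(11) = bin_str(5) + '1'
bin_str(5) = bin_str(2) + '1'
bin_str(2) = bin_str(1) + '0'
bin_str(1) = '1'  (base case)
Concatenating: '1' + '0' + '1' + '1' + '0' + '0' = '101100'

101100


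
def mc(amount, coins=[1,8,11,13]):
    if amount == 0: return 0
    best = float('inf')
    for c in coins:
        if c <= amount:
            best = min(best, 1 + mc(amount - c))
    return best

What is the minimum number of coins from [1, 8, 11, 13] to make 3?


Building up with DP:
mc(0) = 0
mc(1) = min(1+mc(0)=1+0=1) = 1
mc(2) = min(1+mc(1)=1+1=2) = 2
mc(3) = min(1+mc(2)=1+2=3) = 3

3


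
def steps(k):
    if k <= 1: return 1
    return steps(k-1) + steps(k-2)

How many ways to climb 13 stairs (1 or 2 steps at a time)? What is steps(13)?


Building up from base cases:
steps(0) = 1
steps(1) = 1
steps(2) = steps(1) + steps(0) = 1 + 1 = 2
steps(3) = steps(2) + steps(1) = 2 + 1 = 3
steps(4) = steps(3) + steps(2) = 3 + 2 = 5
steps(5) = steps(4) + steps(3) = 5 + 3 = 8
steps(6) = steps(5) + steps(4) = 8 + 5 = 13
steps(7) = steps(6) + steps(5) = 13 + 8 = 21
steps(8) = steps(7) + steps(6) = 21 + 13 = 34
steps(9) = steps(8) + steps(7) = 34 + 21 = 55
steps(10) = steps(9) + steps(8) = 55 + 34 = 89
steps(11) = steps(10) + steps(9) = 89 + 55 = 144
steps(12) = steps(11) + steps(10) = 144 + 89 = 233
steps(13) = steps(12) + steps(11) = 233 + 144 = 377

377


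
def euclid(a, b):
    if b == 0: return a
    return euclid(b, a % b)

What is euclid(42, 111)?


euclid(42, 111) = euclid(111, 42)
euclid(111, 42) = euclid(42, 27)
euclid(42, 27) = euclid(27, 15)
euclid(27, 15) = euclid(15, 12)
euclid(15, 12) = euclid(12, 3)
euclid(12, 3) = euclid(3, 0)
euclid(3, 0) = 3  (base case)

3


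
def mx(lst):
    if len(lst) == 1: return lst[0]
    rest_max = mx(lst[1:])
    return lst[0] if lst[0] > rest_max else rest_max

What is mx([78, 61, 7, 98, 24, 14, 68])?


mx([78, 61, 7, 98, 24, 14, 68]): compare 78 with mx([61, 7, 98, 24, 14, 68])
mx([61, 7, 98, 24, 14, 68]): compare 61 with mx([7, 98, 24, 14, 68])
mx([7, 98, 24, 14, 68]): compare 7 with mx([98, 24, 14, 68])
mx([98, 24, 14, 68]): compare 98 with mx([24, 14, 68])
mx([24, 14, 68]): compare 24 with mx([14, 68])
mx([14, 68]): compare 14 with mx([68])
mx([68]) = 68  (base case)
Compare 14 with 68 -> 68
Compare 24 with 68 -> 68
Compare 98 with 68 -> 98
Compare 7 with 98 -> 98
Compare 61 with 98 -> 98
Compare 78 with 98 -> 98

98


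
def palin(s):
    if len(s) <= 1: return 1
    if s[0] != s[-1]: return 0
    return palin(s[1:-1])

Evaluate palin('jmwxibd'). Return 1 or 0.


palin('jmwxibd'): s[0]='j' != s[-1]='d' -> return 0
Result: 0 (not a palindrome)

0


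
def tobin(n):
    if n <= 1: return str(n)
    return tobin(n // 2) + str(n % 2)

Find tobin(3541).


tobin(3541) = tobin(1770) + '1'
tobin(1770) = tobin(885) + '0'
tobin(885) = tobin(442) + '1'
tobin(442) = tobin(221) + '0'
tobin(221) = tobin(110) + '1'
tobin(110) = tobin(55) + '0'
tobin(55) = tobin(27) + '1'
tobin(27) = tobin(13) + '1'
tobin(13) = tobin(6) + '1'
tobin(6) = tobin(3) + '0'
tobin(3) = tobin(1) + '1'
tobin(1) = '1'  (base case)
Concatenating: '1' + '1' + '0' + '1' + '1' + '1' + '0' + '1' + '0' + '1' + '0' + '1' = '110111010101'

110111010101


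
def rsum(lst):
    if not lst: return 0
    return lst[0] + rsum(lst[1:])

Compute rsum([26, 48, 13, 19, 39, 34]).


rsum([26, 48, 13, 19, 39, 34]) = 26 + rsum([48, 13, 19, 39, 34])
rsum([48, 13, 19, 39, 34]) = 48 + rsum([13, 19, 39, 34])
rsum([13, 19, 39, 34]) = 13 + rsum([19, 39, 34])
rsum([19, 39, 34]) = 19 + rsum([39, 34])
rsum([39, 34]) = 39 + rsum([34])
rsum([34]) = 34 + rsum([])
rsum([]) = 0  (base case)
Total: 26 + 48 + 13 + 19 + 39 + 34 + 0 = 179

179


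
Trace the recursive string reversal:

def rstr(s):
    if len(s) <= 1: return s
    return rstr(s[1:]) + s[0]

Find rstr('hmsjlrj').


rstr('hmsjlrj') = rstr('msjlrj') + 'h'
rstr('msjlrj') = rstr('sjlrj') + 'm'
rstr('sjlrj') = rstr('jlrj') + 's'
rstr('jlrj') = rstr('lrj') + 'j'
rstr('lrj') = rstr('rj') + 'l'
rstr('rj') = rstr('j') + 'r'
rstr('j') = 'j'  (base case)
Concatenating: 'j' + 'r' + 'l' + 'j' + 's' + 'm' + 'h' = 'jrljsmh'

jrljsmh


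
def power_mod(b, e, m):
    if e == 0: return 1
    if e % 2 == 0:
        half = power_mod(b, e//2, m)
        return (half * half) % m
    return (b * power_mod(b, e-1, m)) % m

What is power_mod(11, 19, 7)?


power_mod(11, 19, 7): e is odd, compute power_mod(11, 18, 7)
  power_mod(11, 18, 7): e is even, compute power_mod(11, 9, 7)
    power_mod(11, 9, 7): e is odd, compute power_mod(11, 8, 7)
      power_mod(11, 8, 7): e is even, compute power_mod(11, 4, 7)
        power_mod(11, 4, 7): e is even, compute power_mod(11, 2, 7)
          power_mod(11, 2, 7): e is even, compute power_mod(11, 1, 7)
          power_mod(11, 1, 7): e is odd, compute power_mod(11, 0, 7)
          power_mod(11, 0, 7) = 1
          (11 * 1) % 7 = 4
          half=4, (4*4) % 7 = 2
        half=2, (2*2) % 7 = 4
      half=4, (4*4) % 7 = 2
    (11 * 2) % 7 = 1
  half=1, (1*1) % 7 = 1
(11 * 1) % 7 = 4

4


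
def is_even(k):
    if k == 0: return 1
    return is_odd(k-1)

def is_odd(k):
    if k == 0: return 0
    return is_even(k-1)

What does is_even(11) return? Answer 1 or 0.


is_even(11) = is_odd(10)
is_odd(10) = is_even(9)
is_even(9) = is_odd(8)
is_odd(8) = is_even(7)
is_even(7) = is_odd(6)
is_odd(6) = is_even(5)
is_even(5) = is_odd(4)
is_odd(4) = is_even(3)
is_even(3) = is_odd(2)
is_odd(2) = is_even(1)
is_even(1) = is_odd(0)
is_odd(0) = 0  (base case)
Result: 0

0


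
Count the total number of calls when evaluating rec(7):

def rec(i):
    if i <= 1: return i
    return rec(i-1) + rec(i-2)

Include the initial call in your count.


Let C(n) = total calls for rec(n)
C(0) = 1, C(1) = 1
C(2) = 1 + C(1) + C(0) = 1 + 1 + 1 = 3
C(3) = 1 + C(2) + C(1) = 1 + 3 + 1 = 5
C(4) = 1 + C(3) + C(2) = 1 + 5 + 3 = 9
C(5) = 1 + C(4) + C(3) = 1 + 9 + 5 = 15
C(6) = 1 + C(5) + C(4) = 1 + 15 + 9 = 25
C(7) = 1 + C(6) + C(5) = 1 + 25 + 15 = 41

41


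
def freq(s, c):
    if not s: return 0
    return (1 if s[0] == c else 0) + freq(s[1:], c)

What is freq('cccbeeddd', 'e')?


s[0]='c' != 'e' -> 0
s[0]='c' != 'e' -> 0
s[0]='c' != 'e' -> 0
s[0]='b' != 'e' -> 0
s[0]='e' == 'e' -> 1
s[0]='e' == 'e' -> 1
s[0]='d' != 'e' -> 0
s[0]='d' != 'e' -> 0
s[0]='d' != 'e' -> 0
Sum: 0 + 0 + 0 + 0 + 1 + 1 + 0 + 0 + 0 = 2

2


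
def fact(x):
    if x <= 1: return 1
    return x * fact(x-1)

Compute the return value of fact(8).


fact(8)
= 8 * fact(7)
= 8 * 7 * fact(6)
= 8 * 7 * 6 * fact(5)
= 8 * 7 * 6 * 5 * fact(4)
= 8 * 7 * 6 * 5 * 4 * fact(3)
= 8 * 7 * 6 * 5 * 4 * 3 * fact(2)
= 8 * 7 * 6 * 5 * 4 * 3 * 2 * fact(1)
= 8 * 7 * 6 * 5 * 4 * 3 * 2 * 1
= 40320

40320


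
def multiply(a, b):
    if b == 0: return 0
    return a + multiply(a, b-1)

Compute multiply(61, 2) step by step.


multiply(61, 2) = 61 + multiply(61, 1)
multiply(61, 1) = 61 + multiply(61, 0)
multiply(61, 0) = 0  (base case)
Total: 61 + 61 + 0 = 122

122


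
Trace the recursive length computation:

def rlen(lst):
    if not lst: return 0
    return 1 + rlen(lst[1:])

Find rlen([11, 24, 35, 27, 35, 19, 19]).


rlen([11, 24, 35, 27, 35, 19, 19]) = 1 + rlen([24, 35, 27, 35, 19, 19])
rlen([24, 35, 27, 35, 19, 19]) = 1 + rlen([35, 27, 35, 19, 19])
rlen([35, 27, 35, 19, 19]) = 1 + rlen([27, 35, 19, 19])
rlen([27, 35, 19, 19]) = 1 + rlen([35, 19, 19])
rlen([35, 19, 19]) = 1 + rlen([19, 19])
rlen([19, 19]) = 1 + rlen([19])
rlen([19]) = 1 + rlen([])
rlen([]) = 0  (base case)
Unwinding: 1 + 1 + 1 + 1 + 1 + 1 + 1 + 0 = 7

7


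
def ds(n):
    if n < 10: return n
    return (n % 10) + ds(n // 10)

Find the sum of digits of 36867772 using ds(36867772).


ds(36867772) = 2 + ds(3686777)
ds(3686777) = 7 + ds(368677)
ds(368677) = 7 + ds(36867)
ds(36867) = 7 + ds(3686)
ds(3686) = 6 + ds(368)
ds(368) = 8 + ds(36)
ds(36) = 6 + ds(3)
ds(3) = 3  (base case)
Total: 2 + 7 + 7 + 7 + 6 + 8 + 6 + 3 = 46

46


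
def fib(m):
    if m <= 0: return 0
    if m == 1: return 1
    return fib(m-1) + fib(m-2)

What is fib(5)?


Computing fib(5) bottom-up:
fib(0) = 0
fib(1) = 1
fib(2) = fib(1) + fib(0) = 1 + 0 = 1
fib(3) = fib(2) + fib(1) = 1 + 1 = 2
fib(4) = fib(3) + fib(2) = 2 + 1 = 3
fib(5) = fib(4) + fib(3) = 3 + 2 = 5

5


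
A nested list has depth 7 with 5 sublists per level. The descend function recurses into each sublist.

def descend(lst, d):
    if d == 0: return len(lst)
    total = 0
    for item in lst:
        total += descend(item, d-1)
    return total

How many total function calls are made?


At depth 0 (root): 1 call
At depth 1: each of 1 parents calls descend on 5 children = 5 calls
At depth 2: each of 5 parents calls descend on 5 children = 25 calls
At depth 3: each of 25 parents calls descend on 5 children = 125 calls
At depth 4: each of 125 parents calls descend on 5 children = 625 calls
At depth 5: each of 625 parents calls descend on 5 children = 3125 calls
At depth 6: each of 3125 parents calls descend on 5 children = 15625 calls
At depth 7: each of 15625 parents calls descend on 5 children = 78125 calls
Total: 1 + 5 + 25 + 125 + 625 + 3125 + 15625 + 78125 = 97656

97656


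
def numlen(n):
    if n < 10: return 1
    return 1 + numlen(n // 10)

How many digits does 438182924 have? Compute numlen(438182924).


numlen(438182924) = 1 + numlen(43818292)
numlen(43818292) = 1 + numlen(4381829)
numlen(4381829) = 1 + numlen(438182)
numlen(438182) = 1 + numlen(43818)
numlen(43818) = 1 + numlen(4381)
numlen(4381) = 1 + numlen(438)
numlen(438) = 1 + numlen(43)
numlen(43) = 1 + numlen(4)
numlen(4) = 1  (base case: 4 < 10)
Unwinding: 1 + 1 + 1 + 1 + 1 + 1 + 1 + 1 + 1 = 9

9


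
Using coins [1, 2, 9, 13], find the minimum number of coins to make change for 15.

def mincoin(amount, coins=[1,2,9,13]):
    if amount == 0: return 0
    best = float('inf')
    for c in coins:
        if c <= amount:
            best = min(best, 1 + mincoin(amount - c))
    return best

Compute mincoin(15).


Building up with DP:
mincoin(0) = 0
mincoin(1) = min(1+mincoin(0)=1+0=1) = 1
mincoin(2) = min(1+mincoin(1)=1+1=2, 1+mincoin(0)=1+0=1) = 1
mincoin(3) = min(1+mincoin(2)=1+1=2, 1+mincoin(1)=1+1=2) = 2
mincoin(4) = min(1+mincoin(3)=1+2=3, 1+mincoin(2)=1+1=2) = 2
mincoin(5) = min(1+mincoin(4)=1+2=3, 1+mincoin(3)=1+2=3) = 3
mincoin(6) = min(1+mincoin(5)=1+3=4, 1+mincoin(4)=1+2=3) = 3
mincoin(7) = min(1+mincoin(6)=1+3=4, 1+mincoin(5)=1+3=4) = 4
mincoin(8) = min(1+mincoin(7)=1+4=5, 1+mincoin(6)=1+3=4) = 4
mincoin(9) = min(1+mincoin(8)=1+4=5, 1+mincoin(7)=1+4=5, 1+mincoin(0)=1+0=1) = 1
mincoin(10) = min(1+mincoin(9)=1+1=2, 1+mincoin(8)=1+4=5, 1+mincoin(1)=1+1=2) = 2
mincoin(11) = min(1+mincoin(10)=1+2=3, 1+mincoin(9)=1+1=2, 1+mincoin(2)=1+1=2) = 2
mincoin(12) = min(1+mincoin(11)=1+2=3, 1+mincoin(10)=1+2=3, 1+mincoin(3)=1+2=3) = 3
mincoin(13) = min(1+mincoin(12)=1+3=4, 1+mincoin(11)=1+2=3, 1+mincoin(4)=1+2=3, 1+mincoin(0)=1+0=1) = 1
mincoin(14) = min(1+mincoin(13)=1+1=2, 1+mincoin(12)=1+3=4, 1+mincoin(5)=1+3=4, 1+mincoin(1)=1+1=2) = 2
mincoin(15) = min(1+mincoin(14)=1+2=3, 1+mincoin(13)=1+1=2, 1+mincoin(6)=1+3=4, 1+mincoin(2)=1+1=2) = 2

2


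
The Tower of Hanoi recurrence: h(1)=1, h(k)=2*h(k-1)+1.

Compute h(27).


h(27) = 2 * h(26) + 1
h(26) = 2 * h(25) + 1
h(25) = 2 * h(24) + 1
h(24) = 2 * h(23) + 1
h(23) = 2 * h(22) + 1
h(22) = 2 * h(21) + 1
h(21) = 2 * h(20) + 1
h(20) = 2 * h(19) + 1
h(19) = 2 * h(18) + 1
h(18) = 2 * h(17) + 1
h(17) = 2 * h(16) + 1
h(16) = 2 * h(15) + 1
h(15) = 2 * h(14) + 1
h(14) = 2 * h(13) + 1
h(13) = 2 * h(12) + 1
h(12) = 2 * h(11) + 1
h(11) = 2 * h(10) + 1
h(10) = 2 * h(9) + 1
h(9) = 2 * h(8) + 1
h(8) = 2 * h(7) + 1
h(7) = 2 * h(6) + 1
h(6) = 2 * h(5) + 1
h(5) = 2 * h(4) + 1
h(4) = 2 * h(3) + 1
h(3) = 2 * h(2) + 1
h(2) = 2 * h(1) + 1
h(1) = 1  (base case)
h(2) = 2 * 1 + 1 = 3
h(3) = 2 * 3 + 1 = 7
h(4) = 2 * 7 + 1 = 15
h(5) = 2 * 15 + 1 = 31
h(6) = 2 * 31 + 1 = 63
h(7) = 2 * 63 + 1 = 127
h(8) = 2 * 127 + 1 = 255
h(9) = 2 * 255 + 1 = 511
h(10) = 2 * 511 + 1 = 1023
h(11) = 2 * 1023 + 1 = 2047
h(12) = 2 * 2047 + 1 = 4095
h(13) = 2 * 4095 + 1 = 8191
h(14) = 2 * 8191 + 1 = 16383
h(15) = 2 * 16383 + 1 = 32767
h(16) = 2 * 32767 + 1 = 65535
h(17) = 2 * 65535 + 1 = 131071
h(18) = 2 * 131071 + 1 = 262143
h(19) = 2 * 262143 + 1 = 524287
h(20) = 2 * 524287 + 1 = 1048575
h(21) = 2 * 1048575 + 1 = 2097151
h(22) = 2 * 2097151 + 1 = 4194303
h(23) = 2 * 4194303 + 1 = 8388607
h(24) = 2 * 8388607 + 1 = 16777215
h(25) = 2 * 16777215 + 1 = 33554431
h(26) = 2 * 33554431 + 1 = 67108863
h(27) = 2 * 67108863 + 1 = 134217727

134217727


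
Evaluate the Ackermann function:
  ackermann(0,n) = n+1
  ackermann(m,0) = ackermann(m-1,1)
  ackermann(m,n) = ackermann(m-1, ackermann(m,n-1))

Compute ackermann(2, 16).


ackermann(2, 16) = ackermann(1, ackermann(2, 15))
  ackermann(2, 15) = ackermann(1, ackermann(2, 14))
    ackermann(2, 14) = ackermann(1, ackermann(2, 13))
      ackermann(2, 13) = ackermann(1, ackermann(2, 12))
        ackermann(2, 12) = ackermann(1, ackermann(2, 11))
          ackermann(2, 11) = ackermann(1, ackermann(2, 10))
          ackermann(2, 10) = ackermann(1, ackermann(2, 9))
          ackermann(2, 9) = ackermann(1, ackermann(2, 8))
          ackermann(2, 8) = ackermann(1, ackermann(2, 7))
          ackermann(2, 7) = ackermann(1, ackermann(2, 6))
          ackermann(2, 6) = ackermann(1, ackermann(2, 5))
          ackermann(2, 5) = ackermann(1, ackermann(2, 4))
          ackermann(2, 4) = ackermann(1, ackermann(2, 3))
          ackermann(2, 3) = ackermann(1, ackermann(2, 2))
          ackermann(2, 2) = ackermann(1, ackermann(2, 1))
          ackermann(2, 1) = ackermann(1, ackermann(2, 0))
          ackermann(2, 0) = ackermann(1, 1)
          ackermann(1, 1) = ackermann(0, ackermann(1, 0))
          ackermann(1, 0) = ackermann(0, 1)
          ackermann(0, 1) = 2
            = ackermann(0, 2)
          ackermann(0, 2) = 3
            = ackermann(1, 3)
          ackermann(1, 3) = ackermann(0, ackermann(1, 2))
          ackermann(1, 2) = ackermann(0, ackermann(1, 1))
... (trace truncated)
Result: ackermann(2, 16) = 35

35


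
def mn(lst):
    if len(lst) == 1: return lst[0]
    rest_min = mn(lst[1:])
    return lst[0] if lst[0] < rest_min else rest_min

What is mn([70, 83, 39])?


mn([70, 83, 39]): compare 70 with mn([83, 39])
mn([83, 39]): compare 83 with mn([39])
mn([39]) = 39  (base case)
Compare 83 with 39 -> 39
Compare 70 with 39 -> 39

39


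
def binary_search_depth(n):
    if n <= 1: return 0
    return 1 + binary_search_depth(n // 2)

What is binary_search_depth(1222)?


1222 / 2 = 611
611 / 2 = 305
305 / 2 = 152
152 / 2 = 76
76 / 2 = 38
38 / 2 = 19
19 / 2 = 9
9 / 2 = 4
4 / 2 = 2
2 / 2 = 1
Reached 1 after 10 halvings

10


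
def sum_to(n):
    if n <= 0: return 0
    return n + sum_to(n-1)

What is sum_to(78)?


sum_to(78)
= 78 + 77 + 76 + 75 + 74 + 73 + 72 + 71 + 70 + 69 + 68 + 67 + 66 + 65 + 64 + 63 + 62 + 61 + 60 + 59 + 58 + 57 + 56 + 55 + 54 + 53 + 52 + 51 + 50 + 49 + 48 + 47 + 46 + 45 + 44 + 43 + 42 + 41 + 40 + 39 + 38 + 37 + 36 + 35 + 34 + 33 + 32 + 31 + 30 + 29 + 28 + 27 + 26 + 25 + 24 + 23 + 22 + 21 + 20 + 19 + 18 + 17 + 16 + 15 + 14 + 13 + 12 + 11 + 10 + 9 + 8 + 7 + 6 + 5 + 4 + 3 + 2 + 1 + sum_to(0)
= 78 + 77 + 76 + 75 + 74 + 73 + 72 + 71 + 70 + 69 + 68 + 67 + 66 + 65 + 64 + 63 + 62 + 61 + 60 + 59 + 58 + 57 + 56 + 55 + 54 + 53 + 52 + 51 + 50 + 49 + 48 + 47 + 46 + 45 + 44 + 43 + 42 + 41 + 40 + 39 + 38 + 37 + 36 + 35 + 34 + 33 + 32 + 31 + 30 + 29 + 28 + 27 + 26 + 25 + 24 + 23 + 22 + 21 + 20 + 19 + 18 + 17 + 16 + 15 + 14 + 13 + 12 + 11 + 10 + 9 + 8 + 7 + 6 + 5 + 4 + 3 + 2 + 1 + 0
= 3081

3081


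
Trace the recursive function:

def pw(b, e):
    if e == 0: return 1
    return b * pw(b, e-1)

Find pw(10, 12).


pw(10, 12)
= 10 * pw(10, 11)
= 10 * 10 * pw(10, 10)
= 10 * 10 * 10 * pw(10, 9)
= 10 * 10 * 10 * 10 * pw(10, 8)
= 10 * 10 * 10 * 10 * 10 * pw(10, 7)
= 10 * 10 * 10 * 10 * 10 * 10 * pw(10, 6)
= 10 * 10 * 10 * 10 * 10 * 10 * 10 * pw(10, 5)
= 10 * 10 * 10 * 10 * 10 * 10 * 10 * 10 * pw(10, 4)
= 10 * 10 * 10 * 10 * 10 * 10 * 10 * 10 * 10 * pw(10, 3)
= 10 * 10 * 10 * 10 * 10 * 10 * 10 * 10 * 10 * 10 * pw(10, 2)
= 10 * 10 * 10 * 10 * 10 * 10 * 10 * 10 * 10 * 10 * 10 * pw(10, 1)
= 10 * 10 * 10 * 10 * 10 * 10 * 10 * 10 * 10 * 10 * 10 * 10 * pw(10, 0)
= 10 * 10 * 10 * 10 * 10 * 10 * 10 * 10 * 10 * 10 * 10 * 10 * 1
= 1000000000000

1000000000000


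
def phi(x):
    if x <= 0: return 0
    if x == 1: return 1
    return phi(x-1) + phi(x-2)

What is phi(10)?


Computing phi(10) bottom-up:
phi(0) = 0
phi(1) = 1
phi(2) = phi(1) + phi(0) = 1 + 0 = 1
phi(3) = phi(2) + phi(1) = 1 + 1 = 2
phi(4) = phi(3) + phi(2) = 2 + 1 = 3
phi(5) = phi(4) + phi(3) = 3 + 2 = 5
phi(6) = phi(5) + phi(4) = 5 + 3 = 8
phi(7) = phi(6) + phi(5) = 8 + 5 = 13
phi(8) = phi(7) + phi(6) = 13 + 8 = 21
phi(9) = phi(8) + phi(7) = 21 + 13 = 34
phi(10) = phi(9) + phi(8) = 34 + 21 = 55

55


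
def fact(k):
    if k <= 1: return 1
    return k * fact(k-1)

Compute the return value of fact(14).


fact(14)
= 14 * fact(13)
= 14 * 13 * fact(12)
= 14 * 13 * 12 * fact(11)
= 14 * 13 * 12 * 11 * fact(10)
= 14 * 13 * 12 * 11 * 10 * fact(9)
= 14 * 13 * 12 * 11 * 10 * 9 * fact(8)
= 14 * 13 * 12 * 11 * 10 * 9 * 8 * fact(7)
= 14 * 13 * 12 * 11 * 10 * 9 * 8 * 7 * fact(6)
= 14 * 13 * 12 * 11 * 10 * 9 * 8 * 7 * 6 * fact(5)
= 14 * 13 * 12 * 11 * 10 * 9 * 8 * 7 * 6 * 5 * fact(4)
= 14 * 13 * 12 * 11 * 10 * 9 * 8 * 7 * 6 * 5 * 4 * fact(3)
= 14 * 13 * 12 * 11 * 10 * 9 * 8 * 7 * 6 * 5 * 4 * 3 * fact(2)
= 14 * 13 * 12 * 11 * 10 * 9 * 8 * 7 * 6 * 5 * 4 * 3 * 2 * fact(1)
= 14 * 13 * 12 * 11 * 10 * 9 * 8 * 7 * 6 * 5 * 4 * 3 * 2 * 1
= 87178291200

87178291200


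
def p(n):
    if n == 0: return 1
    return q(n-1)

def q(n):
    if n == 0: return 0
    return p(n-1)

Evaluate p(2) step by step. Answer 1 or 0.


p(2) = q(1)
q(1) = p(0)
p(0) = 1  (base case)
Result: 1

1


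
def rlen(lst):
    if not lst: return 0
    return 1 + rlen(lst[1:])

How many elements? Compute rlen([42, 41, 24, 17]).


rlen([42, 41, 24, 17]) = 1 + rlen([41, 24, 17])
rlen([41, 24, 17]) = 1 + rlen([24, 17])
rlen([24, 17]) = 1 + rlen([17])
rlen([17]) = 1 + rlen([])
rlen([]) = 0  (base case)
Unwinding: 1 + 1 + 1 + 1 + 0 = 4

4


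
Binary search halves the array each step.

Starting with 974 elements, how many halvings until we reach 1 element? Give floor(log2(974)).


974 / 2 = 487
487 / 2 = 243
243 / 2 = 121
121 / 2 = 60
60 / 2 = 30
30 / 2 = 15
15 / 2 = 7
7 / 2 = 3
3 / 2 = 1
Reached 1 after 9 halvings

9


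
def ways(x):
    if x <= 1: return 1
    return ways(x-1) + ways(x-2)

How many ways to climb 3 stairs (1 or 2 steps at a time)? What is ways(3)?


Building up from base cases:
ways(0) = 1
ways(1) = 1
ways(2) = ways(1) + ways(0) = 1 + 1 = 2
ways(3) = ways(2) + ways(1) = 2 + 1 = 3

3


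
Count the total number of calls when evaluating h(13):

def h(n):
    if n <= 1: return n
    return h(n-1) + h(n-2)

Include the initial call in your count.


Let C(n) = total calls for h(n)
C(0) = 1, C(1) = 1
C(2) = 1 + C(1) + C(0) = 1 + 1 + 1 = 3
C(3) = 1 + C(2) + C(1) = 1 + 3 + 1 = 5
C(4) = 1 + C(3) + C(2) = 1 + 5 + 3 = 9
C(5) = 1 + C(4) + C(3) = 1 + 9 + 5 = 15
C(6) = 1 + C(5) + C(4) = 1 + 15 + 9 = 25
C(7) = 1 + C(6) + C(5) = 1 + 25 + 15 = 41
C(8) = 1 + C(7) + C(6) = 1 + 41 + 25 = 67
C(9) = 1 + C(8) + C(7) = 1 + 67 + 41 = 109
C(10) = 1 + C(9) + C(8) = 1 + 109 + 67 = 177
C(11) = 1 + C(10) + C(9) = 1 + 177 + 109 = 287
C(12) = 1 + C(11) + C(10) = 1 + 287 + 177 = 465
C(13) = 1 + C(12) + C(11) = 1 + 465 + 287 = 753

753


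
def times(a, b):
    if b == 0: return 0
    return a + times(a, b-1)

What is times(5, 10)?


times(5, 10) = 5 + times(5, 9)
times(5, 9) = 5 + times(5, 8)
times(5, 8) = 5 + times(5, 7)
times(5, 7) = 5 + times(5, 6)
times(5, 6) = 5 + times(5, 5)
times(5, 5) = 5 + times(5, 4)
times(5, 4) = 5 + times(5, 3)
times(5, 3) = 5 + times(5, 2)
times(5, 2) = 5 + times(5, 1)
times(5, 1) = 5 + times(5, 0)
times(5, 0) = 0  (base case)
Total: 5 + 5 + 5 + 5 + 5 + 5 + 5 + 5 + 5 + 5 + 0 = 50

50


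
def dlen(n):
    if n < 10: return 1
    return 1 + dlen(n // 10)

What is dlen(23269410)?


dlen(23269410) = 1 + dlen(2326941)
dlen(2326941) = 1 + dlen(232694)
dlen(232694) = 1 + dlen(23269)
dlen(23269) = 1 + dlen(2326)
dlen(2326) = 1 + dlen(232)
dlen(232) = 1 + dlen(23)
dlen(23) = 1 + dlen(2)
dlen(2) = 1  (base case: 2 < 10)
Unwinding: 1 + 1 + 1 + 1 + 1 + 1 + 1 + 1 = 8

8


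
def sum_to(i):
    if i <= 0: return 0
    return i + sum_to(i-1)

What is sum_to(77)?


sum_to(77)
= 77 + 76 + 75 + 74 + 73 + 72 + 71 + 70 + 69 + 68 + 67 + 66 + 65 + 64 + 63 + 62 + 61 + 60 + 59 + 58 + 57 + 56 + 55 + 54 + 53 + 52 + 51 + 50 + 49 + 48 + 47 + 46 + 45 + 44 + 43 + 42 + 41 + 40 + 39 + 38 + 37 + 36 + 35 + 34 + 33 + 32 + 31 + 30 + 29 + 28 + 27 + 26 + 25 + 24 + 23 + 22 + 21 + 20 + 19 + 18 + 17 + 16 + 15 + 14 + 13 + 12 + 11 + 10 + 9 + 8 + 7 + 6 + 5 + 4 + 3 + 2 + 1 + sum_to(0)
= 77 + 76 + 75 + 74 + 73 + 72 + 71 + 70 + 69 + 68 + 67 + 66 + 65 + 64 + 63 + 62 + 61 + 60 + 59 + 58 + 57 + 56 + 55 + 54 + 53 + 52 + 51 + 50 + 49 + 48 + 47 + 46 + 45 + 44 + 43 + 42 + 41 + 40 + 39 + 38 + 37 + 36 + 35 + 34 + 33 + 32 + 31 + 30 + 29 + 28 + 27 + 26 + 25 + 24 + 23 + 22 + 21 + 20 + 19 + 18 + 17 + 16 + 15 + 14 + 13 + 12 + 11 + 10 + 9 + 8 + 7 + 6 + 5 + 4 + 3 + 2 + 1 + 0
= 3003

3003


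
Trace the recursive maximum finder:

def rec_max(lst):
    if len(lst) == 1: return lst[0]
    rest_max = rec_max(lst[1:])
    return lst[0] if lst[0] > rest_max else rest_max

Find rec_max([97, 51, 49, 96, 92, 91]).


rec_max([97, 51, 49, 96, 92, 91]): compare 97 with rec_max([51, 49, 96, 92, 91])
rec_max([51, 49, 96, 92, 91]): compare 51 with rec_max([49, 96, 92, 91])
rec_max([49, 96, 92, 91]): compare 49 with rec_max([96, 92, 91])
rec_max([96, 92, 91]): compare 96 with rec_max([92, 91])
rec_max([92, 91]): compare 92 with rec_max([91])
rec_max([91]) = 91  (base case)
Compare 92 with 91 -> 92
Compare 96 with 92 -> 96
Compare 49 with 96 -> 96
Compare 51 with 96 -> 96
Compare 97 with 96 -> 97

97


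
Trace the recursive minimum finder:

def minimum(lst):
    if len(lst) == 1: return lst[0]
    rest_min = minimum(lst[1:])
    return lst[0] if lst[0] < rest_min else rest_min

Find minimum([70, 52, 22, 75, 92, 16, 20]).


minimum([70, 52, 22, 75, 92, 16, 20]): compare 70 with minimum([52, 22, 75, 92, 16, 20])
minimum([52, 22, 75, 92, 16, 20]): compare 52 with minimum([22, 75, 92, 16, 20])
minimum([22, 75, 92, 16, 20]): compare 22 with minimum([75, 92, 16, 20])
minimum([75, 92, 16, 20]): compare 75 with minimum([92, 16, 20])
minimum([92, 16, 20]): compare 92 with minimum([16, 20])
minimum([16, 20]): compare 16 with minimum([20])
minimum([20]) = 20  (base case)
Compare 16 with 20 -> 16
Compare 92 with 16 -> 16
Compare 75 with 16 -> 16
Compare 22 with 16 -> 16
Compare 52 with 16 -> 16
Compare 70 with 16 -> 16

16


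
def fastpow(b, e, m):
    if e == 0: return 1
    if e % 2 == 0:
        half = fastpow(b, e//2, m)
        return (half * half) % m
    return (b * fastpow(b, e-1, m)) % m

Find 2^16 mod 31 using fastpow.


fastpow(2, 16, 31): e is even, compute fastpow(2, 8, 31)
  fastpow(2, 8, 31): e is even, compute fastpow(2, 4, 31)
    fastpow(2, 4, 31): e is even, compute fastpow(2, 2, 31)
      fastpow(2, 2, 31): e is even, compute fastpow(2, 1, 31)
        fastpow(2, 1, 31): e is odd, compute fastpow(2, 0, 31)
          fastpow(2, 0, 31) = 1
        (2 * 1) % 31 = 2
      half=2, (2*2) % 31 = 4
    half=4, (4*4) % 31 = 16
  half=16, (16*16) % 31 = 8
half=8, (8*8) % 31 = 2

2


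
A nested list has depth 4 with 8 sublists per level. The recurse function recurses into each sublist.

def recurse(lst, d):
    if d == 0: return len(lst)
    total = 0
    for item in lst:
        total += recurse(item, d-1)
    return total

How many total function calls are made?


At depth 0 (root): 1 call
At depth 1: each of 1 parents calls recurse on 8 children = 8 calls
At depth 2: each of 8 parents calls recurse on 8 children = 64 calls
At depth 3: each of 64 parents calls recurse on 8 children = 512 calls
At depth 4: each of 512 parents calls recurse on 8 children = 4096 calls
Total: 1 + 8 + 64 + 512 + 4096 = 4681

4681


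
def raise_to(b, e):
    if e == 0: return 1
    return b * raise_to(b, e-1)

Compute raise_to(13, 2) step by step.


raise_to(13, 2)
= 13 * raise_to(13, 1)
= 13 * 13 * raise_to(13, 0)
= 13 * 13 * 1
= 169

169


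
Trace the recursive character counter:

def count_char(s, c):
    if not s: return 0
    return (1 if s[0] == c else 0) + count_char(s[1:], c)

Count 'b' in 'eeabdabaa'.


s[0]='e' != 'b' -> 0
s[0]='e' != 'b' -> 0
s[0]='a' != 'b' -> 0
s[0]='b' == 'b' -> 1
s[0]='d' != 'b' -> 0
s[0]='a' != 'b' -> 0
s[0]='b' == 'b' -> 1
s[0]='a' != 'b' -> 0
s[0]='a' != 'b' -> 0
Sum: 0 + 0 + 0 + 1 + 0 + 0 + 1 + 0 + 0 = 2

2


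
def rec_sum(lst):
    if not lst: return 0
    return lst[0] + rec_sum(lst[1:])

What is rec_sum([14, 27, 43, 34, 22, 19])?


rec_sum([14, 27, 43, 34, 22, 19]) = 14 + rec_sum([27, 43, 34, 22, 19])
rec_sum([27, 43, 34, 22, 19]) = 27 + rec_sum([43, 34, 22, 19])
rec_sum([43, 34, 22, 19]) = 43 + rec_sum([34, 22, 19])
rec_sum([34, 22, 19]) = 34 + rec_sum([22, 19])
rec_sum([22, 19]) = 22 + rec_sum([19])
rec_sum([19]) = 19 + rec_sum([])
rec_sum([]) = 0  (base case)
Total: 14 + 27 + 43 + 34 + 22 + 19 + 0 = 159

159


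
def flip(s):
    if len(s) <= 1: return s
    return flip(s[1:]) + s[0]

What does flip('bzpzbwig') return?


flip('bzpzbwig') = flip('zpzbwig') + 'b'
flip('zpzbwig') = flip('pzbwig') + 'z'
flip('pzbwig') = flip('zbwig') + 'p'
flip('zbwig') = flip('bwig') + 'z'
flip('bwig') = flip('wig') + 'b'
flip('wig') = flip('ig') + 'w'
flip('ig') = flip('g') + 'i'
flip('g') = 'g'  (base case)
Concatenating: 'g' + 'i' + 'w' + 'b' + 'z' + 'p' + 'z' + 'b' = 'giwbzpzb'

giwbzpzb


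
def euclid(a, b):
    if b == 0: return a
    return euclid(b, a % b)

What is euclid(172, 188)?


euclid(172, 188) = euclid(188, 172)
euclid(188, 172) = euclid(172, 16)
euclid(172, 16) = euclid(16, 12)
euclid(16, 12) = euclid(12, 4)
euclid(12, 4) = euclid(4, 0)
euclid(4, 0) = 4  (base case)

4


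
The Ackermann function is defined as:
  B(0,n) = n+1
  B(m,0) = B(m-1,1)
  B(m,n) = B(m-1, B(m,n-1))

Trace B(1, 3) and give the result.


B(1, 3) = B(0, B(1, 2))
  B(1, 2) = B(0, B(1, 1))
    B(1, 1) = B(0, B(1, 0))
      B(1, 0) = B(0, 1)
        B(0, 1) = 2
      = B(0, 2)
      B(0, 2) = 3
    = B(0, 3)
    B(0, 3) = 4
  = B(0, 4)
  B(0, 4) = 5
Result: B(1, 3) = 5

5


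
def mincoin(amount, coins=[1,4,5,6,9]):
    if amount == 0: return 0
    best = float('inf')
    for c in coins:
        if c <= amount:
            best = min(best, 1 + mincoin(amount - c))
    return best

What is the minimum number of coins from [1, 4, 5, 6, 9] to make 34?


Building up with DP:
mincoin(0) = 0
mincoin(1) = min(1+mincoin(0)=1+0=1) = 1
mincoin(2) = min(1+mincoin(1)=1+1=2) = 2
mincoin(3) = min(1+mincoin(2)=1+2=3) = 3
mincoin(4) = min(1+mincoin(3)=1+3=4, 1+mincoin(0)=1+0=1) = 1
mincoin(5) = min(1+mincoin(4)=1+1=2, 1+mincoin(1)=1+1=2, 1+mincoin(0)=1+0=1) = 1
mincoin(6) = min(1+mincoin(5)=1+1=2, 1+mincoin(2)=1+2=3, 1+mincoin(1)=1+1=2, 1+mincoin(0)=1+0=1) = 1
mincoin(7) = min(1+mincoin(6)=1+1=2, 1+mincoin(3)=1+3=4, 1+mincoin(2)=1+2=3, 1+mincoin(1)=1+1=2) = 2
mincoin(8) = min(1+mincoin(7)=1+2=3, 1+mincoin(4)=1+1=2, 1+mincoin(3)=1+3=4, 1+mincoin(2)=1+2=3) = 2
mincoin(9) = min(1+mincoin(8)=1+2=3, 1+mincoin(5)=1+1=2, 1+mincoin(4)=1+1=2, 1+mincoin(3)=1+3=4, 1+mincoin(0)=1+0=1) = 1
mincoin(10) = min(1+mincoin(9)=1+1=2, 1+mincoin(6)=1+1=2, 1+mincoin(5)=1+1=2, 1+mincoin(4)=1+1=2, 1+mincoin(1)=1+1=2) = 2
mincoin(11) = min(1+mincoin(10)=1+2=3, 1+mincoin(7)=1+2=3, 1+mincoin(6)=1+1=2, 1+mincoin(5)=1+1=2, 1+mincoin(2)=1+2=3) = 2
mincoin(12) = min(1+mincoin(11)=1+2=3, 1+mincoin(8)=1+2=3, 1+mincoin(7)=1+2=3, 1+mincoin(6)=1+1=2, 1+mincoin(3)=1+3=4) = 2
mincoin(13) = min(1+mincoin(12)=1+2=3, 1+mincoin(9)=1+1=2, 1+mincoin(8)=1+2=3, 1+mincoin(7)=1+2=3, 1+mincoin(4)=1+1=2) = 2
mincoin(14) = min(1+mincoin(13)=1+2=3, 1+mincoin(10)=1+2=3, 1+mincoin(9)=1+1=2, 1+mincoin(8)=1+2=3, 1+mincoin(5)=1+1=2) = 2
mincoin(15) = min(1+mincoin(14)=1+2=3, 1+mincoin(11)=1+2=3, 1+mincoin(10)=1+2=3, 1+mincoin(9)=1+1=2, 1+mincoin(6)=1+1=2) = 2
mincoin(16) = min(1+mincoin(15)=1+2=3, 1+mincoin(12)=1+2=3, 1+mincoin(11)=1+2=3, 1+mincoin(10)=1+2=3, 1+mincoin(7)=1+2=3) = 3
mincoin(17) = min(1+mincoin(16)=1+3=4, 1+mincoin(13)=1+2=3, 1+mincoin(12)=1+2=3, 1+mincoin(11)=1+2=3, 1+mincoin(8)=1+2=3) = 3
mincoin(18) = min(1+mincoin(17)=1+3=4, 1+mincoin(14)=1+2=3, 1+mincoin(13)=1+2=3, 1+mincoin(12)=1+2=3, 1+mincoin(9)=1+1=2) = 2
mincoin(19) = min(1+mincoin(18)=1+2=3, 1+mincoin(15)=1+2=3, 1+mincoin(14)=1+2=3, 1+mincoin(13)=1+2=3, 1+mincoin(10)=1+2=3) = 3
mincoin(20) = min(1+mincoin(19)=1+3=4, 1+mincoin(16)=1+3=4, 1+mincoin(15)=1+2=3, 1+mincoin(14)=1+2=3, 1+mincoin(11)=1+2=3) = 3
mincoin(21) = min(1+mincoin(20)=1+3=4, 1+mincoin(17)=1+3=4, 1+mincoin(16)=1+3=4, 1+mincoin(15)=1+2=3, 1+mincoin(12)=1+2=3) = 3
mincoin(22) = min(1+mincoin(21)=1+3=4, 1+mincoin(18)=1+2=3, 1+mincoin(17)=1+3=4, 1+mincoin(16)=1+3=4, 1+mincoin(13)=1+2=3) = 3
mincoin(23) = min(1+mincoin(22)=1+3=4, 1+mincoin(19)=1+3=4, 1+mincoin(18)=1+2=3, 1+mincoin(17)=1+3=4, 1+mincoin(14)=1+2=3) = 3
mincoin(24) = min(1+mincoin(23)=1+3=4, 1+mincoin(20)=1+3=4, 1+mincoin(19)=1+3=4, 1+mincoin(18)=1+2=3, 1+mincoin(15)=1+2=3) = 3
mincoin(25) = min(1+mincoin(24)=1+3=4, 1+mincoin(21)=1+3=4, 1+mincoin(20)=1+3=4, 1+mincoin(19)=1+3=4, 1+mincoin(16)=1+3=4) = 4
mincoin(26) = min(1+mincoin(25)=1+4=5, 1+mincoin(22)=1+3=4, 1+mincoin(21)=1+3=4, 1+mincoin(20)=1+3=4, 1+mincoin(17)=1+3=4) = 4
mincoin(27) = min(1+mincoin(26)=1+4=5, 1+mincoin(23)=1+3=4, 1+mincoin(22)=1+3=4, 1+mincoin(21)=1+3=4, 1+mincoin(18)=1+2=3) = 3
mincoin(28) = min(1+mincoin(27)=1+3=4, 1+mincoin(24)=1+3=4, 1+mincoin(23)=1+3=4, 1+mincoin(22)=1+3=4, 1+mincoin(19)=1+3=4) = 4
mincoin(29) = min(1+mincoin(28)=1+4=5, 1+mincoin(25)=1+4=5, 1+mincoin(24)=1+3=4, 1+mincoin(23)=1+3=4, 1+mincoin(20)=1+3=4) = 4
mincoin(30) = min(1+mincoin(29)=1+4=5, 1+mincoin(26)=1+4=5, 1+mincoin(25)=1+4=5, 1+mincoin(24)=1+3=4, 1+mincoin(21)=1+3=4) = 4
mincoin(31) = min(1+mincoin(30)=1+4=5, 1+mincoin(27)=1+3=4, 1+mincoin(26)=1+4=5, 1+mincoin(25)=1+4=5, 1+mincoin(22)=1+3=4) = 4
mincoin(32) = min(1+mincoin(31)=1+4=5, 1+mincoin(28)=1+4=5, 1+mincoin(27)=1+3=4, 1+mincoin(26)=1+4=5, 1+mincoin(23)=1+3=4) = 4
mincoin(33) = min(1+mincoin(32)=1+4=5, 1+mincoin(29)=1+4=5, 1+mincoin(28)=1+4=5, 1+mincoin(27)=1+3=4, 1+mincoin(24)=1+3=4) = 4
mincoin(34) = min(1+mincoin(33)=1+4=5, 1+mincoin(30)=1+4=5, 1+mincoin(29)=1+4=5, 1+mincoin(28)=1+4=5, 1+mincoin(25)=1+4=5) = 5

5


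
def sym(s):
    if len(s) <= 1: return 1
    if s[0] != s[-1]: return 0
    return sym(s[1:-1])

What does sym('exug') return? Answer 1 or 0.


sym('exug'): s[0]='e' != s[-1]='g' -> return 0
Result: 0 (not a palindrome)

0


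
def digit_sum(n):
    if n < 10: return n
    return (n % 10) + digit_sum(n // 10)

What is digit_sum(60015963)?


digit_sum(60015963) = 3 + digit_sum(6001596)
digit_sum(6001596) = 6 + digit_sum(600159)
digit_sum(600159) = 9 + digit_sum(60015)
digit_sum(60015) = 5 + digit_sum(6001)
digit_sum(6001) = 1 + digit_sum(600)
digit_sum(600) = 0 + digit_sum(60)
digit_sum(60) = 0 + digit_sum(6)
digit_sum(6) = 6  (base case)
Total: 3 + 6 + 9 + 5 + 1 + 0 + 0 + 6 = 30

30


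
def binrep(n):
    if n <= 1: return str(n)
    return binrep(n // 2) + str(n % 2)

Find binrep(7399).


binrep(7399) = binrep(3699) + '1'
binrep(3699) = binrep(1849) + '1'
binrep(1849) = binrep(924) + '1'
binrep(924) = binrep(462) + '0'
binrep(462) = binrep(231) + '0'
binrep(231) = binrep(115) + '1'
binrep(115) = binrep(57) + '1'
binrep(57) = binrep(28) + '1'
binrep(28) = binrep(14) + '0'
binrep(14) = binrep(7) + '0'
binrep(7) = binrep(3) + '1'
binrep(3) = binrep(1) + '1'
binrep(1) = '1'  (base case)
Concatenating: '1' + '1' + '1' + '0' + '0' + '1' + '1' + '1' + '0' + '0' + '1' + '1' + '1' = '1110011100111'

1110011100111


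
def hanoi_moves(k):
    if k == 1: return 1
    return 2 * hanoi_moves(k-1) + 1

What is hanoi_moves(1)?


hanoi_moves(1) = 1  (base case)

1


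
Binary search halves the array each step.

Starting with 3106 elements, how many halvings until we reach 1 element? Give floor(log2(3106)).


3106 / 2 = 1553
1553 / 2 = 776
776 / 2 = 388
388 / 2 = 194
194 / 2 = 97
97 / 2 = 48
48 / 2 = 24
24 / 2 = 12
12 / 2 = 6
6 / 2 = 3
3 / 2 = 1
Reached 1 after 11 halvings

11


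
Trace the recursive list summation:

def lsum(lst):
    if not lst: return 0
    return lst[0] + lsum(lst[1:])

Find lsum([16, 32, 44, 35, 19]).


lsum([16, 32, 44, 35, 19]) = 16 + lsum([32, 44, 35, 19])
lsum([32, 44, 35, 19]) = 32 + lsum([44, 35, 19])
lsum([44, 35, 19]) = 44 + lsum([35, 19])
lsum([35, 19]) = 35 + lsum([19])
lsum([19]) = 19 + lsum([])
lsum([]) = 0  (base case)
Total: 16 + 32 + 44 + 35 + 19 + 0 = 146

146


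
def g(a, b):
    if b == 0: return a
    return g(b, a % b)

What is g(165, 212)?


g(165, 212) = g(212, 165)
g(212, 165) = g(165, 47)
g(165, 47) = g(47, 24)
g(47, 24) = g(24, 23)
g(24, 23) = g(23, 1)
g(23, 1) = g(1, 0)
g(1, 0) = 1  (base case)

1


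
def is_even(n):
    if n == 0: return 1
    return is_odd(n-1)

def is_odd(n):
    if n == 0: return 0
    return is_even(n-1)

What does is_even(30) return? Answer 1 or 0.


is_even(30) = is_odd(29)
is_odd(29) = is_even(28)
is_even(28) = is_odd(27)
is_odd(27) = is_even(26)
is_even(26) = is_odd(25)
is_odd(25) = is_even(24)
is_even(24) = is_odd(23)
is_odd(23) = is_even(22)
is_even(22) = is_odd(21)
is_odd(21) = is_even(20)
is_even(20) = is_odd(19)
is_odd(19) = is_even(18)
is_even(18) = is_odd(17)
is_odd(17) = is_even(16)
is_even(16) = is_odd(15)
is_odd(15) = is_even(14)
is_even(14) = is_odd(13)
is_odd(13) = is_even(12)
is_even(12) = is_odd(11)
is_odd(11) = is_even(10)
is_even(10) = is_odd(9)
is_odd(9) = is_even(8)
is_even(8) = is_odd(7)
is_odd(7) = is_even(6)
is_even(6) = is_odd(5)
is_odd(5) = is_even(4)
is_even(4) = is_odd(3)
is_odd(3) = is_even(2)
is_even(2) = is_odd(1)
is_odd(1) = is_even(0)
is_even(0) = 1  (base case)
Result: 1

1


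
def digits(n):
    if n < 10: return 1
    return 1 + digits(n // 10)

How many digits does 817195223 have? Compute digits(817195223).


digits(817195223) = 1 + digits(81719522)
digits(81719522) = 1 + digits(8171952)
digits(8171952) = 1 + digits(817195)
digits(817195) = 1 + digits(81719)
digits(81719) = 1 + digits(8171)
digits(8171) = 1 + digits(817)
digits(817) = 1 + digits(81)
digits(81) = 1 + digits(8)
digits(8) = 1  (base case: 8 < 10)
Unwinding: 1 + 1 + 1 + 1 + 1 + 1 + 1 + 1 + 1 = 9

9


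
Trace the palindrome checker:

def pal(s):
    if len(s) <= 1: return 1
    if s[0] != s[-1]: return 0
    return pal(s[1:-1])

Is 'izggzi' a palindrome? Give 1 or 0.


pal('izggzi'): s[0]='i' == s[-1]='i' -> check pal('zggz')
pal('zggz'): s[0]='z' == s[-1]='z' -> check pal('gg')
pal('gg'): s[0]='g' == s[-1]='g' -> check pal('')
pal(''): len <= 1 -> return 1  (base case)
Result: 1 (palindrome)

1


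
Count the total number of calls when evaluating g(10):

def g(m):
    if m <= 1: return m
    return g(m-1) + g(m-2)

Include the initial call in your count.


Let C(n) = total calls for g(n)
C(0) = 1, C(1) = 1
C(2) = 1 + C(1) + C(0) = 1 + 1 + 1 = 3
C(3) = 1 + C(2) + C(1) = 1 + 3 + 1 = 5
C(4) = 1 + C(3) + C(2) = 1 + 5 + 3 = 9
C(5) = 1 + C(4) + C(3) = 1 + 9 + 5 = 15
C(6) = 1 + C(5) + C(4) = 1 + 15 + 9 = 25
C(7) = 1 + C(6) + C(5) = 1 + 25 + 15 = 41
C(8) = 1 + C(7) + C(6) = 1 + 41 + 25 = 67
C(9) = 1 + C(8) + C(7) = 1 + 67 + 41 = 109
C(10) = 1 + C(9) + C(8) = 1 + 109 + 67 = 177

177
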